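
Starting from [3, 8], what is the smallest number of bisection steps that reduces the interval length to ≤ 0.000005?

Width after n steps is 5/2^n. Need 2^n ≥ 5/0.000005 = 1000000.
2^19 = 524288 < 1000000 ≤ 2^20 = 1048576, so n = 20.

20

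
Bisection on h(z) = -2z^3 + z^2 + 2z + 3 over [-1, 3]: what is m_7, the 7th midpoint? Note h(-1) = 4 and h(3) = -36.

1.65625

midpoint 1: h = 4 > 0 → [1, 3]
midpoint 2: h = -5 < 0 → [1, 2]
midpoint 1.5: h = 1.5 > 0 → [1.5, 2]
midpoint 1.75: h = -1.1562 < 0 → [1.5, 1.75]
midpoint 1.625: h = 0.3086 > 0 → [1.625, 1.75]
midpoint 1.6875: h = -0.3882 < 0 → [1.625, 1.6875]
midpoint 1.65625: h = -0.0311 < 0 → [1.625, 1.65625]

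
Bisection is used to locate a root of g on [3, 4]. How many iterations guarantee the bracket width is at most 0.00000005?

25

Width after n steps is 1/2^n. Need 2^n ≥ 1/0.00000005 = 20000000.
2^24 = 16777216 < 20000000 ≤ 2^25 = 33554432, so n = 25.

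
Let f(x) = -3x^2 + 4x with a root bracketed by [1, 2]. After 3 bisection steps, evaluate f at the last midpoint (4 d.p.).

-0.1719

f(1.5) = -0.75 < 0, so the root lies in [1, 1.5]
f(1.25) = 0.3125 > 0, so the root lies in [1.25, 1.5]
f(1.375) = -0.171875 < 0, so the root lies in [1.25, 1.375]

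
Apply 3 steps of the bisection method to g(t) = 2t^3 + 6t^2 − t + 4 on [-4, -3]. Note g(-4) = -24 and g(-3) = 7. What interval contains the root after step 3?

[-3.375, -3.25]

g(-3.5) = -4.75 < 0, so the root lies in [-3.5, -3]
g(-3.25) = 1.96875 > 0, so the root lies in [-3.5, -3.25]
g(-3.375) = -1.167969 < 0, so the root lies in [-3.375, -3.25]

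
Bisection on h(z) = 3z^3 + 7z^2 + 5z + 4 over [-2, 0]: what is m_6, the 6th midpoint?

-1.84375

z = -1 gives h = 3, positive; keep [-2, -1]
z = -1.5 gives h = 2.125, positive; keep [-2, -1.5]
z = -1.75 gives h = 0.609375, positive; keep [-2, -1.75]
z = -1.875 gives h = -0.541, negative; keep [-1.875, -1.75]
z = -1.8125 gives h = 0.0706, positive; keep [-1.875, -1.8125]
z = -1.84375 gives h = -0.2259, negative; keep [-1.84375, -1.8125]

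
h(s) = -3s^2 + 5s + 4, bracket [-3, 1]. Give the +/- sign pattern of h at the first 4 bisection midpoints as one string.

-++-

h(-1) = -4 < 0, so the root lies in [-1, 1]
h(0) = 4 > 0, so the root lies in [-1, 0]
h(-0.5) = 0.75 > 0, so the root lies in [-1, -0.5]
h(-0.75) = -1.4375 < 0, so the root lies in [-0.75, -0.5]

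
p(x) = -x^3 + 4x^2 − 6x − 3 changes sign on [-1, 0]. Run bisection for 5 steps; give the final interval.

x = -0.5 gives p = 1.125, positive; keep [-0.5, 0]
x = -0.25 gives p = -1.234375, negative; keep [-0.5, -0.25]
x = -0.375 gives p = -0.134766, negative; keep [-0.5, -0.375]
x = -0.4375 gives p = 0.4744, positive; keep [-0.4375, -0.375]
x = -0.40625 gives p = 0.1647, positive; keep [-0.40625, -0.375]

[-0.40625, -0.375]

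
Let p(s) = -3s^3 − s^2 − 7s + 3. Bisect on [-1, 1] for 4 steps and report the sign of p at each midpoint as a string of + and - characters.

+-++

midpoint 0: p = 3 > 0 → [0, 1]
midpoint 0.5: p = -1.125 < 0 → [0, 0.5]
midpoint 0.25: p = 1.140625 > 0 → [0.25, 0.5]
midpoint 0.375: p = 0.0762 > 0 → [0.375, 0.5]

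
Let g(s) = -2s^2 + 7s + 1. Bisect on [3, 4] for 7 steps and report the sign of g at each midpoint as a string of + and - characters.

midpoint 3.5: g = 1 > 0 → [3.5, 4]
midpoint 3.75: g = -0.875 < 0 → [3.5, 3.75]
midpoint 3.625: g = 0.09375 > 0 → [3.625, 3.75]
midpoint 3.6875: g = -0.3828 < 0 → [3.625, 3.6875]
midpoint 3.65625: g = -0.1426 < 0 → [3.625, 3.65625]
midpoint 3.640625: g = -0.0239 < 0 → [3.625, 3.640625]
midpoint 3.6328125: g = 0.035 > 0 → [3.6328125, 3.640625]

+-+---+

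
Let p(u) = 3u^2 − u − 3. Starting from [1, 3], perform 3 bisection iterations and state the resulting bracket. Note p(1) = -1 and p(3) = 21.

[1, 1.25]

u = 2 gives p = 7, positive; keep [1, 2]
u = 1.5 gives p = 2.25, positive; keep [1, 1.5]
u = 1.25 gives p = 0.4375, positive; keep [1, 1.25]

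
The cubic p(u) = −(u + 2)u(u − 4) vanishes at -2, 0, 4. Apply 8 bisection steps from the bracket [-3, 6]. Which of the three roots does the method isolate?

midpoint 1.5: p = 13.125 > 0 → [1.5, 6]
midpoint 3.75: p = 5.390625 > 0 → [3.75, 6]
midpoint 4.875: p = -29.326172 < 0 → [3.75, 4.875]
midpoint 4.3125: p = -8.5071 < 0 → [3.75, 4.3125]
midpoint 4.03125: p = -0.7598 < 0 → [3.75, 4.03125]
midpoint 3.890625: p = 2.5067 > 0 → [3.890625, 4.03125]
midpoint 3.9609375: p = 0.9223 > 0 → [3.9609375, 4.03125]
midpoint 3.99609375: p = 0.0936 > 0 → [3.99609375, 4.03125]

4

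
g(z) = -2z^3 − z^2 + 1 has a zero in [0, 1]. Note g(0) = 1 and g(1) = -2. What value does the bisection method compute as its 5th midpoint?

m = 0.5, g(m) = 0.5 (+); new bracket [0.5, 1]
m = 0.75, g(m) = -0.40625 (−); new bracket [0.5, 0.75]
m = 0.625, g(m) = 0.121094 (+); new bracket [0.625, 0.75]
m = 0.6875, g(m) = -0.1226 (−); new bracket [0.625, 0.6875]
m = 0.65625, g(m) = 0.0041 (+); new bracket [0.65625, 0.6875]

0.65625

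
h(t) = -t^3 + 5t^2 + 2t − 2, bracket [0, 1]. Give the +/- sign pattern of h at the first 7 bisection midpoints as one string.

midpoint 0.5: h = 0.125 > 0 → [0, 0.5]
midpoint 0.25: h = -1.203125 < 0 → [0.25, 0.5]
midpoint 0.375: h = -0.599609 < 0 → [0.375, 0.5]
midpoint 0.4375: h = -0.2517 < 0 → [0.4375, 0.5]
midpoint 0.46875: h = -0.0669 < 0 → [0.46875, 0.5]
midpoint 0.484375: h = 0.0282 > 0 → [0.46875, 0.484375]
midpoint 0.4765625: h = -0.0195 < 0 → [0.4765625, 0.484375]

+----+-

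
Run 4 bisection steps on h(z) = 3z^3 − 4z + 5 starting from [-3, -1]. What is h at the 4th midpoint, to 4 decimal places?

midpoint -2: h = -11 < 0 → [-2, -1]
midpoint -1.5: h = 0.875 > 0 → [-2, -1.5]
midpoint -1.75: h = -4.078125 < 0 → [-1.75, -1.5]
midpoint -1.625: h = -1.373 < 0 → [-1.625, -1.5]

-1.3730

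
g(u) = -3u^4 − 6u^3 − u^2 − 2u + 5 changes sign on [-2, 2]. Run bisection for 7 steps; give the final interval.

[0.71875, 0.75]

m = 0, g(m) = 5 (+); new bracket [0, 2]
m = 1, g(m) = -7 (−); new bracket [0, 1]
m = 0.5, g(m) = 2.8125 (+); new bracket [0.5, 1]
m = 0.75, g(m) = -0.543 (−); new bracket [0.5, 0.75]
m = 0.625, g(m) = 1.4368 (+); new bracket [0.625, 0.75]
m = 0.6875, g(m) = 0.5324 (+); new bracket [0.6875, 0.75]
m = 0.71875, g(m) = 0.0174 (+); new bracket [0.71875, 0.75]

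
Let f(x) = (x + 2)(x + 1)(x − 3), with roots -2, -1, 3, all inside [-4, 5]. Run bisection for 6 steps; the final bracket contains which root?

3

x = 0.5 gives f = -9.375, negative; keep [0.5, 5]
x = 2.75 gives f = -4.453125, negative; keep [2.75, 5]
x = 3.875 gives f = 25.060547, positive; keep [2.75, 3.875]
x = 3.3125 gives f = 7.1594, positive; keep [2.75, 3.3125]
x = 3.03125 gives f = 0.6338, positive; keep [2.75, 3.03125]
x = 2.890625 gives f = -2.0811, negative; keep [2.890625, 3.03125]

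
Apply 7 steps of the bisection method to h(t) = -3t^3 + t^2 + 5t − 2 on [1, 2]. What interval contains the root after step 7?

[1.2421875, 1.25]

midpoint 1.5: h = -2.375 < 0 → [1, 1.5]
midpoint 1.25: h = -0.046875 < 0 → [1, 1.25]
midpoint 1.125: h = 0.619141 > 0 → [1.125, 1.25]
midpoint 1.1875: h = 0.324 > 0 → [1.1875, 1.25]
midpoint 1.21875: h = 0.1483 > 0 → [1.21875, 1.25]
midpoint 1.234375: h = 0.0532 > 0 → [1.234375, 1.25]
midpoint 1.2421875: h = 0.0038 > 0 → [1.2421875, 1.25]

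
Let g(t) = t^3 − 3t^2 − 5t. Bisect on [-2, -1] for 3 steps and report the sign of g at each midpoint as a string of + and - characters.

m = -1.5, g(m) = -2.625 (−); new bracket [-1.5, -1]
m = -1.25, g(m) = -0.390625 (−); new bracket [-1.25, -1]
m = -1.125, g(m) = 0.404297 (+); new bracket [-1.25, -1.125]

--+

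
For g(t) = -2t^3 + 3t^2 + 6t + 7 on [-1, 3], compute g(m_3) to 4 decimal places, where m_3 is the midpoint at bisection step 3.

9.5000

midpoint 1: g = 14 > 0 → [1, 3]
midpoint 2: g = 15 > 0 → [2, 3]
midpoint 2.5: g = 9.5 > 0 → [2.5, 3]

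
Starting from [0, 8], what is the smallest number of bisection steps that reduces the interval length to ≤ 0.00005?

Width after n steps is 8/2^n. Need 2^n ≥ 8/0.00005 = 160000.
2^17 = 131072 < 160000 ≤ 2^18 = 262144, so n = 18.

18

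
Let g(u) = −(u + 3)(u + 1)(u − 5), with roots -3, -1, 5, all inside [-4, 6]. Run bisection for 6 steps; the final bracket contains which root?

u = 1 gives g = 32, positive; keep [1, 6]
u = 3.5 gives g = 43.875, positive; keep [3.5, 6]
u = 4.75 gives g = 11.140625, positive; keep [4.75, 6]
u = 5.375 gives g = -20.0215, negative; keep [4.75, 5.375]
u = 5.0625 gives g = -3.0549, negative; keep [4.75, 5.0625]
u = 4.90625 gives g = 4.3778, positive; keep [4.90625, 5.0625]

5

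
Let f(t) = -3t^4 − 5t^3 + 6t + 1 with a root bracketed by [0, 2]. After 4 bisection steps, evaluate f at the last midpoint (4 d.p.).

1.1418

midpoint 1: f = -1 < 0 → [0, 1]
midpoint 0.5: f = 3.1875 > 0 → [0.5, 1]
midpoint 0.75: f = 2.441406 > 0 → [0.75, 1]
midpoint 0.875: f = 1.1418 > 0 → [0.875, 1]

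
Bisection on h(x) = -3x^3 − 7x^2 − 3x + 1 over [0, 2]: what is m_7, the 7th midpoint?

0.203125

x = 1 gives h = -12, negative; keep [0, 1]
x = 0.5 gives h = -2.625, negative; keep [0, 0.5]
x = 0.25 gives h = -0.234375, negative; keep [0, 0.25]
x = 0.125 gives h = 0.5098, positive; keep [0.125, 0.25]
x = 0.1875 gives h = 0.1716, positive; keep [0.1875, 0.25]
x = 0.21875 gives h = -0.0226, negative; keep [0.1875, 0.21875]
x = 0.203125 gives h = 0.0767, positive; keep [0.203125, 0.21875]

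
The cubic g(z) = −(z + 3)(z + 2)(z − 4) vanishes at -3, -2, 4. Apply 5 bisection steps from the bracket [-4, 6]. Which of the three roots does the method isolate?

m = 1, g(m) = 36 (+); new bracket [1, 6]
m = 3.5, g(m) = 17.875 (+); new bracket [3.5, 6]
m = 4.75, g(m) = -39.234375 (−); new bracket [3.5, 4.75]
m = 4.125, g(m) = -5.4551 (−); new bracket [3.5, 4.125]
m = 3.8125, g(m) = 7.4246 (+); new bracket [3.8125, 4.125]

4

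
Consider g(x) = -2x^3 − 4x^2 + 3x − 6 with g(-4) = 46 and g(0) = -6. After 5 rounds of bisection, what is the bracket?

[-3, -2.875]

x = -2 gives g = -12, negative; keep [-4, -2]
x = -3 gives g = 3, positive; keep [-3, -2]
x = -2.5 gives g = -7.25, negative; keep [-3, -2.5]
x = -2.75 gives g = -2.9062, negative; keep [-3, -2.75]
x = -2.875 gives g = -0.1602, negative; keep [-3, -2.875]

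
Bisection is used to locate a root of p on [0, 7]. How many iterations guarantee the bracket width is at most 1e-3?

Width after n steps is 7/2^n. Need 2^n ≥ 7/1e-3 = 7000.
2^12 = 4096 < 7000 ≤ 2^13 = 8192, so n = 13.

13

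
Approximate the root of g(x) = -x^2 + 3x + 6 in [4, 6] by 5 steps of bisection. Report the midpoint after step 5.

m = 5, g(m) = -4 (−); new bracket [4, 5]
m = 4.5, g(m) = -0.75 (−); new bracket [4, 4.5]
m = 4.25, g(m) = 0.6875 (+); new bracket [4.25, 4.5]
m = 4.375, g(m) = -0.0156 (−); new bracket [4.25, 4.375]
m = 4.3125, g(m) = 0.3398 (+); new bracket [4.3125, 4.375]

4.3125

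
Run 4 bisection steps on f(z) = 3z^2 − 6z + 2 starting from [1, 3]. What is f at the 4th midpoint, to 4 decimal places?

0.1719

midpoint 2: f = 2 > 0 → [1, 2]
midpoint 1.5: f = -0.25 < 0 → [1.5, 2]
midpoint 1.75: f = 0.6875 > 0 → [1.5, 1.75]
midpoint 1.625: f = 0.1719 > 0 → [1.5, 1.625]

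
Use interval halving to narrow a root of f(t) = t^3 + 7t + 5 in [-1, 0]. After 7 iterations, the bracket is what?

midpoint -0.5: f = 1.375 > 0 → [-1, -0.5]
midpoint -0.75: f = -0.671875 < 0 → [-0.75, -0.5]
midpoint -0.625: f = 0.380859 > 0 → [-0.75, -0.625]
midpoint -0.6875: f = -0.1375 < 0 → [-0.6875, -0.625]
midpoint -0.65625: f = 0.1236 > 0 → [-0.6875, -0.65625]
midpoint -0.671875: f = -0.0064 < 0 → [-0.671875, -0.65625]
midpoint -0.6640625: f = 0.0587 > 0 → [-0.671875, -0.6640625]

[-0.671875, -0.6640625]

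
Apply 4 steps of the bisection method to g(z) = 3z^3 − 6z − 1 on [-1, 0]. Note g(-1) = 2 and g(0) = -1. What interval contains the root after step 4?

m = -0.5, g(m) = 1.625 (+); new bracket [-0.5, 0]
m = -0.25, g(m) = 0.453125 (+); new bracket [-0.25, 0]
m = -0.125, g(m) = -0.255859 (−); new bracket [-0.25, -0.125]
m = -0.1875, g(m) = 0.1052 (+); new bracket [-0.1875, -0.125]

[-0.1875, -0.125]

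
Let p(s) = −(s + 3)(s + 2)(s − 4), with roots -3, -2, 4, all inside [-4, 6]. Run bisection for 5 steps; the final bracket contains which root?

4

p(1) = 36 > 0, so the root lies in [1, 6]
p(3.5) = 17.875 > 0, so the root lies in [3.5, 6]
p(4.75) = -39.234375 < 0, so the root lies in [3.5, 4.75]
p(4.125) = -5.4551 < 0, so the root lies in [3.5, 4.125]
p(3.8125) = 7.4246 > 0, so the root lies in [3.8125, 4.125]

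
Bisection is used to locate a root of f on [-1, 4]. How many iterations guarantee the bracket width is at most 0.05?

7

Width after n steps is 5/2^n. Need 2^n ≥ 5/0.05 = 100.
2^6 = 64 < 100 ≤ 2^7 = 128, so n = 7.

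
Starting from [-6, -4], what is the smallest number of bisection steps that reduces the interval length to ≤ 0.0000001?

Width after n steps is 2/2^n. Need 2^n ≥ 2/0.0000001 = 20000000.
2^24 = 16777216 < 20000000 ≤ 2^25 = 33554432, so n = 25.

25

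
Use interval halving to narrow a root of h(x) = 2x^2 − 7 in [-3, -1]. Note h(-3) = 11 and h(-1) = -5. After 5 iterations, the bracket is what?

m = -2, h(m) = 1 (+); new bracket [-2, -1]
m = -1.5, h(m) = -2.5 (−); new bracket [-2, -1.5]
m = -1.75, h(m) = -0.875 (−); new bracket [-2, -1.75]
m = -1.875, h(m) = 0.0312 (+); new bracket [-1.875, -1.75]
m = -1.8125, h(m) = -0.4297 (−); new bracket [-1.875, -1.8125]

[-1.875, -1.8125]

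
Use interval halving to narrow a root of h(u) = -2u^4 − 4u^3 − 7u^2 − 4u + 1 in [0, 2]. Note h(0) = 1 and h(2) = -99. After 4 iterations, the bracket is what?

[0.125, 0.25]

h(1) = -16 < 0, so the root lies in [0, 1]
h(0.5) = -3.375 < 0, so the root lies in [0, 0.5]
h(0.25) = -0.507812 < 0, so the root lies in [0, 0.25]
h(0.125) = 0.3823 > 0, so the root lies in [0.125, 0.25]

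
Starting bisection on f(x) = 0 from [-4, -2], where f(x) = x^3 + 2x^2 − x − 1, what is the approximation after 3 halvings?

m = -3, f(m) = -7 (−); new bracket [-3, -2]
m = -2.5, f(m) = -1.625 (−); new bracket [-2.5, -2]
m = -2.25, f(m) = -0.015625 (−); new bracket [-2.25, -2]

-2.25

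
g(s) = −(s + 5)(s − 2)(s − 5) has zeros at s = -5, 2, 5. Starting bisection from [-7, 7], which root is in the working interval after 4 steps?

midpoint 0: g = -50 < 0 → [-7, 0]
midpoint -3.5: g = -70.125 < 0 → [-7, -3.5]
midpoint -5.25: g = 18.578125 > 0 → [-5.25, -3.5]
midpoint -4.375: g = -37.3535 < 0 → [-5.25, -4.375]

-5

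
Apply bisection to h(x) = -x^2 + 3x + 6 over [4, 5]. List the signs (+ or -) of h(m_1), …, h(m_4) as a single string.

-+-+

midpoint 4.5: h = -0.75 < 0 → [4, 4.5]
midpoint 4.25: h = 0.6875 > 0 → [4.25, 4.5]
midpoint 4.375: h = -0.015625 < 0 → [4.25, 4.375]
midpoint 4.3125: h = 0.3398 > 0 → [4.3125, 4.375]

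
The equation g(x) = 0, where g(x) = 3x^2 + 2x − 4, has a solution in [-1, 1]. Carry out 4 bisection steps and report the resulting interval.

[0.75, 0.875]

midpoint 0: g = -4 < 0 → [0, 1]
midpoint 0.5: g = -2.25 < 0 → [0.5, 1]
midpoint 0.75: g = -0.8125 < 0 → [0.75, 1]
midpoint 0.875: g = 0.0469 > 0 → [0.75, 0.875]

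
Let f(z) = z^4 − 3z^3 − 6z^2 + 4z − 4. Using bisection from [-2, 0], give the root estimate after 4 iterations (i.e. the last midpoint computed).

-1.875

midpoint -1: f = -10 < 0 → [-2, -1]
midpoint -1.5: f = -8.3125 < 0 → [-2, -1.5]
midpoint -1.75: f = -3.917969 < 0 → [-2, -1.75]
midpoint -1.875: f = -0.4587 < 0 → [-2, -1.875]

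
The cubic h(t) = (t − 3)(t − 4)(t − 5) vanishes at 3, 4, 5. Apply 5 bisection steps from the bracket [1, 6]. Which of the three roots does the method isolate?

3

t = 3.5 gives h = 0.375, positive; keep [1, 3.5]
t = 2.25 gives h = -3.609375, negative; keep [2.25, 3.5]
t = 2.875 gives h = -0.298828, negative; keep [2.875, 3.5]
t = 3.1875 gives h = 0.2761, positive; keep [2.875, 3.1875]
t = 3.03125 gives h = 0.0596, positive; keep [2.875, 3.03125]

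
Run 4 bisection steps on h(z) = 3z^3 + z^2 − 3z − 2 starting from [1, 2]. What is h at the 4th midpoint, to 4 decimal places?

-0.4602

midpoint 1.5: h = 5.875 > 0 → [1, 1.5]
midpoint 1.25: h = 1.671875 > 0 → [1, 1.25]
midpoint 1.125: h = 0.162109 > 0 → [1, 1.125]
midpoint 1.0625: h = -0.4602 < 0 → [1.0625, 1.125]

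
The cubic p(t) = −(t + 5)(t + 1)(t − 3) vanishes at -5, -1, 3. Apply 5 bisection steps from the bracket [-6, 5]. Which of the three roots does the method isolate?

3

midpoint -0.5: p = 7.875 > 0 → [-0.5, 5]
midpoint 2.25: p = 17.671875 > 0 → [2.25, 5]
midpoint 3.625: p = -24.931641 < 0 → [2.25, 3.625]
midpoint 2.9375: p = 1.9534 > 0 → [2.9375, 3.625]
midpoint 3.28125: p = -9.9715 < 0 → [2.9375, 3.28125]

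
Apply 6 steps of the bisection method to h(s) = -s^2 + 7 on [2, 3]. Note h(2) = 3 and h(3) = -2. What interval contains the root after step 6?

[2.640625, 2.65625]

h(2.5) = 0.75 > 0, so the root lies in [2.5, 3]
h(2.75) = -0.5625 < 0, so the root lies in [2.5, 2.75]
h(2.625) = 0.109375 > 0, so the root lies in [2.625, 2.75]
h(2.6875) = -0.2227 < 0, so the root lies in [2.625, 2.6875]
h(2.65625) = -0.0557 < 0, so the root lies in [2.625, 2.65625]
h(2.640625) = 0.0271 > 0, so the root lies in [2.640625, 2.65625]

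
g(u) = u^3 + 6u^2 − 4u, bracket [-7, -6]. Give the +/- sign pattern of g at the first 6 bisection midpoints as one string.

+--++-

u = -6.5 gives g = 4.875, positive; keep [-7, -6.5]
u = -6.75 gives g = -7.171875, negative; keep [-6.75, -6.5]
u = -6.625 gives g = -0.931641, negative; keep [-6.625, -6.5]
u = -6.5625 gives g = 2.0251, positive; keep [-6.625, -6.5625]
u = -6.59375 gives g = 0.5602, positive; keep [-6.625, -6.59375]
u = -6.609375 gives g = -0.1823, negative; keep [-6.609375, -6.59375]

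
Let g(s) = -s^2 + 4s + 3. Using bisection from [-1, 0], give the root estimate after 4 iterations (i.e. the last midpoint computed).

-0.6875

m = -0.5, g(m) = 0.75 (+); new bracket [-1, -0.5]
m = -0.75, g(m) = -0.5625 (−); new bracket [-0.75, -0.5]
m = -0.625, g(m) = 0.109375 (+); new bracket [-0.75, -0.625]
m = -0.6875, g(m) = -0.2227 (−); new bracket [-0.6875, -0.625]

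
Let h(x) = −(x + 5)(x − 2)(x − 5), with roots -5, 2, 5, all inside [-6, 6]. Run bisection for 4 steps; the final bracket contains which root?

x = 0 gives h = -50, negative; keep [-6, 0]
x = -3 gives h = -80, negative; keep [-6, -3]
x = -4.5 gives h = -30.875, negative; keep [-6, -4.5]
x = -5.25 gives h = 18.5781, positive; keep [-5.25, -4.5]

-5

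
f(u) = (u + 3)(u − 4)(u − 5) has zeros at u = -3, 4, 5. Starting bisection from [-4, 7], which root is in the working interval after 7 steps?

-3

u = 1.5 gives f = 39.375, positive; keep [-4, 1.5]
u = -1.25 gives f = 57.421875, positive; keep [-4, -1.25]
u = -2.625 gives f = 18.943359, positive; keep [-4, -2.625]
u = -3.3125 gives f = -18.9954, negative; keep [-3.3125, -2.625]
u = -2.96875 gives f = 1.7354, positive; keep [-3.3125, -2.96875]
u = -3.140625 gives f = -8.1744, negative; keep [-3.140625, -2.96875]
u = -3.0546875 gives f = -3.1075, negative; keep [-3.0546875, -2.96875]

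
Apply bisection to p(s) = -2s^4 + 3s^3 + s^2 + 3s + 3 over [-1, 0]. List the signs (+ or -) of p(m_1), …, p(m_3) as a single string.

+-+

s = -0.5 gives p = 1.25, positive; keep [-1, -0.5]
s = -0.75 gives p = -0.585938, negative; keep [-0.75, -0.5]
s = -0.625 gives p = 0.478027, positive; keep [-0.75, -0.625]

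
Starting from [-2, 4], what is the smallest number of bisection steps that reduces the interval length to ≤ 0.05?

7

Width after n steps is 6/2^n. Need 2^n ≥ 6/0.05 = 120.
2^6 = 64 < 120 ≤ 2^7 = 128, so n = 7.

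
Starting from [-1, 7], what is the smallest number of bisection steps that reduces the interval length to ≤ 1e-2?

Width after n steps is 8/2^n. Need 2^n ≥ 8/1e-2 = 800.
2^9 = 512 < 800 ≤ 2^10 = 1024, so n = 10.

10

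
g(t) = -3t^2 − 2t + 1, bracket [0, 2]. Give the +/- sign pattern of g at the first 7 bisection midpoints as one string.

t = 1 gives g = -4, negative; keep [0, 1]
t = 0.5 gives g = -0.75, negative; keep [0, 0.5]
t = 0.25 gives g = 0.3125, positive; keep [0.25, 0.5]
t = 0.375 gives g = -0.1719, negative; keep [0.25, 0.375]
t = 0.3125 gives g = 0.082, positive; keep [0.3125, 0.375]
t = 0.34375 gives g = -0.042, negative; keep [0.3125, 0.34375]
t = 0.328125 gives g = 0.0208, positive; keep [0.328125, 0.34375]

--+-+-+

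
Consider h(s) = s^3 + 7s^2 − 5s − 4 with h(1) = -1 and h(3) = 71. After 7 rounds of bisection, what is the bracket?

midpoint 2: h = 22 > 0 → [1, 2]
midpoint 1.5: h = 7.625 > 0 → [1, 1.5]
midpoint 1.25: h = 2.640625 > 0 → [1, 1.25]
midpoint 1.125: h = 0.6582 > 0 → [1, 1.125]
midpoint 1.0625: h = -0.2107 < 0 → [1.0625, 1.125]
midpoint 1.09375: h = 0.2137 > 0 → [1.0625, 1.09375]
midpoint 1.078125: h = -0.001 < 0 → [1.078125, 1.09375]

[1.078125, 1.09375]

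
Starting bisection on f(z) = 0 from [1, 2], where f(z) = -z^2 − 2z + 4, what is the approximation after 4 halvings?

z = 1.5 gives f = -1.25, negative; keep [1, 1.5]
z = 1.25 gives f = -0.0625, negative; keep [1, 1.25]
z = 1.125 gives f = 0.484375, positive; keep [1.125, 1.25]
z = 1.1875 gives f = 0.2148, positive; keep [1.1875, 1.25]

1.1875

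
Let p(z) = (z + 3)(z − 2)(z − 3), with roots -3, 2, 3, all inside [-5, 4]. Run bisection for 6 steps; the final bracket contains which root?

-3

m = -0.5, p(m) = 21.875 (+); new bracket [-5, -0.5]
m = -2.75, p(m) = 6.828125 (+); new bracket [-5, -2.75]
m = -3.875, p(m) = -35.341797 (−); new bracket [-3.875, -2.75]
m = -3.3125, p(m) = -10.4797 (−); new bracket [-3.3125, -2.75]
m = -3.03125, p(m) = -0.9483 (−); new bracket [-3.03125, -2.75]
m = -2.890625, p(m) = 3.151 (+); new bracket [-3.03125, -2.890625]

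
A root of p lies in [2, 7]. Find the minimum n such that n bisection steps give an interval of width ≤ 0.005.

10

Width after n steps is 5/2^n. Need 2^n ≥ 5/0.005 = 1000.
2^9 = 512 < 1000 ≤ 2^10 = 1024, so n = 10.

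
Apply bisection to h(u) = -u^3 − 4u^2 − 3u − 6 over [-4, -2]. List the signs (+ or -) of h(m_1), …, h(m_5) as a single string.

h(-3) = -6 < 0, so the root lies in [-4, -3]
h(-3.5) = -1.625 < 0, so the root lies in [-4, -3.5]
h(-3.75) = 1.734375 > 0, so the root lies in [-3.75, -3.5]
h(-3.625) = -0.0527 < 0, so the root lies in [-3.75, -3.625]
h(-3.6875) = 0.8132 > 0, so the root lies in [-3.6875, -3.625]

--+-+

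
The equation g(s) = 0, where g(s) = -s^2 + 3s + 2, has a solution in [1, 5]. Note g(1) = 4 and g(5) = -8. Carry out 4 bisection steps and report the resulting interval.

g(3) = 2 > 0, so the root lies in [3, 5]
g(4) = -2 < 0, so the root lies in [3, 4]
g(3.5) = 0.25 > 0, so the root lies in [3.5, 4]
g(3.75) = -0.8125 < 0, so the root lies in [3.5, 3.75]

[3.5, 3.75]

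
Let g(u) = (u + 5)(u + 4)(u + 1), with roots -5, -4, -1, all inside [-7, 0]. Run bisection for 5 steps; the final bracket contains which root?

-1

midpoint -3.5: g = -1.875 < 0 → [-3.5, 0]
midpoint -1.75: g = -5.484375 < 0 → [-1.75, 0]
midpoint -0.875: g = 1.611328 > 0 → [-1.75, -0.875]
midpoint -1.3125: g = -3.0969 < 0 → [-1.3125, -0.875]
midpoint -1.09375: g = -1.0643 < 0 → [-1.09375, -0.875]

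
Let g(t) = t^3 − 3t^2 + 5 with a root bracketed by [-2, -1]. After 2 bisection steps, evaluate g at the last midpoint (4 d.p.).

-1.6406

midpoint -1.5: g = -5.125 < 0 → [-1.5, -1]
midpoint -1.25: g = -1.640625 < 0 → [-1.25, -1]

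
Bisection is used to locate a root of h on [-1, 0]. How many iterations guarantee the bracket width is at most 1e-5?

Width after n steps is 1/2^n. Need 2^n ≥ 1/1e-5 = 100000.
2^16 = 65536 < 100000 ≤ 2^17 = 131072, so n = 17.

17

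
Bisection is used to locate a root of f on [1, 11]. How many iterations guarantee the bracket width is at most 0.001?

Width after n steps is 10/2^n. Need 2^n ≥ 10/0.001 = 10000.
2^13 = 8192 < 10000 ≤ 2^14 = 16384, so n = 14.

14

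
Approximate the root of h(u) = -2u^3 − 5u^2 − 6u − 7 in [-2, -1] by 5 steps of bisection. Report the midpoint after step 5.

m = -1.5, h(m) = -2.5 (−); new bracket [-2, -1.5]
m = -1.75, h(m) = -1.09375 (−); new bracket [-2, -1.75]
m = -1.875, h(m) = -0.144531 (−); new bracket [-2, -1.875]
m = -1.9375, h(m) = 0.4019 (+); new bracket [-1.9375, -1.875]
m = -1.90625, h(m) = 0.1224 (+); new bracket [-1.90625, -1.875]

-1.90625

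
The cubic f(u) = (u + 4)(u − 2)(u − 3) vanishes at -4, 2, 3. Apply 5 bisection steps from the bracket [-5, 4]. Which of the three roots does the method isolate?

midpoint -0.5: f = 30.625 > 0 → [-5, -0.5]
midpoint -2.75: f = 34.140625 > 0 → [-5, -2.75]
midpoint -3.875: f = 5.048828 > 0 → [-5, -3.875]
midpoint -4.4375: f = -20.947 < 0 → [-4.4375, -3.875]
midpoint -4.15625: f = -6.8837 < 0 → [-4.15625, -3.875]

-4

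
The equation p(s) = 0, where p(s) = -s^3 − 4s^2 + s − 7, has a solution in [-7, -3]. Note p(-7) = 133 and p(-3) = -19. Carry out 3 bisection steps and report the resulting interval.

[-5, -4.5]

p(-5) = 13 > 0, so the root lies in [-5, -3]
p(-4) = -11 < 0, so the root lies in [-5, -4]
p(-4.5) = -1.375 < 0, so the root lies in [-5, -4.5]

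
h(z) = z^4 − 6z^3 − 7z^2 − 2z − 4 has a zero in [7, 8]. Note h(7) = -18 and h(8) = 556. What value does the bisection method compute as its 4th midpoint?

7.0625

midpoint 7.5: h = 220.0625 > 0 → [7, 7.5]
midpoint 7.25: h = 89.910156 > 0 → [7, 7.25]
midpoint 7.125: h = 33.308838 > 0 → [7, 7.125]
midpoint 7.0625: h = 7.0093 > 0 → [7, 7.0625]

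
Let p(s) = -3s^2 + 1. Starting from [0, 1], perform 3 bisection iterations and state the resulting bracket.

s = 0.5 gives p = 0.25, positive; keep [0.5, 1]
s = 0.75 gives p = -0.6875, negative; keep [0.5, 0.75]
s = 0.625 gives p = -0.171875, negative; keep [0.5, 0.625]

[0.5, 0.625]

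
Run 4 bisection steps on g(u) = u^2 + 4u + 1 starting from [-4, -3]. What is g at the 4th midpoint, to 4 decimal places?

m = -3.5, g(m) = -0.75 (−); new bracket [-4, -3.5]
m = -3.75, g(m) = 0.0625 (+); new bracket [-3.75, -3.5]
m = -3.625, g(m) = -0.359375 (−); new bracket [-3.75, -3.625]
m = -3.6875, g(m) = -0.1523 (−); new bracket [-3.75, -3.6875]

-0.1523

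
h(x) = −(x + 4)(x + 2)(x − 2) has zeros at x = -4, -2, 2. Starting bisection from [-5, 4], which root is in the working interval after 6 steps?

midpoint -0.5: h = 13.125 > 0 → [-0.5, 4]
midpoint 1.75: h = 5.390625 > 0 → [1.75, 4]
midpoint 2.875: h = -29.326172 < 0 → [1.75, 2.875]
midpoint 2.3125: h = -8.5071 < 0 → [1.75, 2.3125]
midpoint 2.03125: h = -0.7598 < 0 → [1.75, 2.03125]
midpoint 1.890625: h = 2.5067 > 0 → [1.890625, 2.03125]

2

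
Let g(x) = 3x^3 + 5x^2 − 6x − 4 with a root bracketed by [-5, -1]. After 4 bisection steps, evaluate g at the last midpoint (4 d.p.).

0.6406

midpoint -3: g = -22 < 0 → [-3, -1]
midpoint -2: g = 4 > 0 → [-3, -2]
midpoint -2.5: g = -4.625 < 0 → [-2.5, -2]
midpoint -2.25: g = 0.6406 > 0 → [-2.5, -2.25]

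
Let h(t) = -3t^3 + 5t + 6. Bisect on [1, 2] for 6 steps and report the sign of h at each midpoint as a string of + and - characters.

h(1.5) = 3.375 > 0, so the root lies in [1.5, 2]
h(1.75) = -1.328125 < 0, so the root lies in [1.5, 1.75]
h(1.625) = 1.251953 > 0, so the root lies in [1.625, 1.75]
h(1.6875) = 0.0212 > 0, so the root lies in [1.6875, 1.75]
h(1.71875) = -0.6383 < 0, so the root lies in [1.6875, 1.71875]
h(1.703125) = -0.3048 < 0, so the root lies in [1.6875, 1.703125]

+-++--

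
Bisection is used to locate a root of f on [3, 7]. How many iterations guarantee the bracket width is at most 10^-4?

16

Width after n steps is 4/2^n. Need 2^n ≥ 4/10^-4 = 40000.
2^15 = 32768 < 40000 ≤ 2^16 = 65536, so n = 16.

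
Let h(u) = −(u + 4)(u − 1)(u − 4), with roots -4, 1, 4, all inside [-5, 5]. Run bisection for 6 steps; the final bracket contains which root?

h(0) = -16 < 0, so the root lies in [-5, 0]
h(-2.5) = -34.125 < 0, so the root lies in [-5, -2.5]
h(-3.75) = -9.203125 < 0, so the root lies in [-5, -3.75]
h(-4.375) = 16.8809 > 0, so the root lies in [-4.375, -3.75]
h(-4.0625) = 2.551 > 0, so the root lies in [-4.0625, -3.75]
h(-3.90625) = -3.6366 < 0, so the root lies in [-4.0625, -3.90625]

-4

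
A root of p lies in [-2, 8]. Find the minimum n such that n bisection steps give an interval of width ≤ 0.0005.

15

Width after n steps is 10/2^n. Need 2^n ≥ 10/0.0005 = 20000.
2^14 = 16384 < 20000 ≤ 2^15 = 32768, so n = 15.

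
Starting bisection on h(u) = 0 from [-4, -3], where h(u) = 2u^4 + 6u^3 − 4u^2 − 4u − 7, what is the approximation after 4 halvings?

m = -3.5, h(m) = 0.875 (+); new bracket [-3.5, -3]
m = -3.25, h(m) = -19.085938 (−); new bracket [-3.5, -3.25]
m = -3.375, h(m) = -10.22998 (−); new bracket [-3.5, -3.375]
m = -3.4375, h(m) = -4.9741 (−); new bracket [-3.5, -3.4375]

-3.4375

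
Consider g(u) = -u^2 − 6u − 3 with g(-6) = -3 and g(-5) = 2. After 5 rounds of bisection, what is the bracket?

[-5.46875, -5.4375]

g(-5.5) = -0.25 < 0, so the root lies in [-5.5, -5]
g(-5.25) = 0.9375 > 0, so the root lies in [-5.5, -5.25]
g(-5.375) = 0.359375 > 0, so the root lies in [-5.5, -5.375]
g(-5.4375) = 0.0586 > 0, so the root lies in [-5.5, -5.4375]
g(-5.46875) = -0.0947 < 0, so the root lies in [-5.46875, -5.4375]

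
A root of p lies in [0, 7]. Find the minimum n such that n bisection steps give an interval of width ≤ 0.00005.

Width after n steps is 7/2^n. Need 2^n ≥ 7/0.00005 = 140000.
2^17 = 131072 < 140000 ≤ 2^18 = 262144, so n = 18.

18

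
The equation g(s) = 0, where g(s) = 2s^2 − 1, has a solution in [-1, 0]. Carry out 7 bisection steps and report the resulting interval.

g(-0.5) = -0.5 < 0, so the root lies in [-1, -0.5]
g(-0.75) = 0.125 > 0, so the root lies in [-0.75, -0.5]
g(-0.625) = -0.21875 < 0, so the root lies in [-0.75, -0.625]
g(-0.6875) = -0.0547 < 0, so the root lies in [-0.75, -0.6875]
g(-0.71875) = 0.0332 > 0, so the root lies in [-0.71875, -0.6875]
g(-0.703125) = -0.0112 < 0, so the root lies in [-0.71875, -0.703125]
g(-0.7109375) = 0.0109 > 0, so the root lies in [-0.7109375, -0.703125]

[-0.7109375, -0.703125]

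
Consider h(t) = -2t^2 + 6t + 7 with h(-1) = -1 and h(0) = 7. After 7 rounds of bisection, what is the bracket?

h(-0.5) = 3.5 > 0, so the root lies in [-1, -0.5]
h(-0.75) = 1.375 > 0, so the root lies in [-1, -0.75]
h(-0.875) = 0.21875 > 0, so the root lies in [-1, -0.875]
h(-0.9375) = -0.3828 < 0, so the root lies in [-0.9375, -0.875]
h(-0.90625) = -0.0801 < 0, so the root lies in [-0.90625, -0.875]
h(-0.890625) = 0.0698 > 0, so the root lies in [-0.90625, -0.890625]
h(-0.8984375) = -0.005 < 0, so the root lies in [-0.8984375, -0.890625]

[-0.8984375, -0.890625]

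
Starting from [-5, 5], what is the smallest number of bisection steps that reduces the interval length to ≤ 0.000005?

Width after n steps is 10/2^n. Need 2^n ≥ 10/0.000005 = 2000000.
2^20 = 1048576 < 2000000 ≤ 2^21 = 2097152, so n = 21.

21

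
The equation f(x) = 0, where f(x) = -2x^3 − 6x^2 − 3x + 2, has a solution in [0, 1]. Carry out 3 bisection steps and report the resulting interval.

m = 0.5, f(m) = -1.25 (−); new bracket [0, 0.5]
m = 0.25, f(m) = 0.84375 (+); new bracket [0.25, 0.5]
m = 0.375, f(m) = -0.074219 (−); new bracket [0.25, 0.375]

[0.25, 0.375]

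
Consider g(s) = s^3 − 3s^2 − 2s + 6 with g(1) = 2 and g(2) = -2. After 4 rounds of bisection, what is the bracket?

g(1.5) = -0.375 < 0, so the root lies in [1, 1.5]
g(1.25) = 0.765625 > 0, so the root lies in [1.25, 1.5]
g(1.375) = 0.177734 > 0, so the root lies in [1.375, 1.5]
g(1.4375) = -0.1038 < 0, so the root lies in [1.375, 1.4375]

[1.375, 1.4375]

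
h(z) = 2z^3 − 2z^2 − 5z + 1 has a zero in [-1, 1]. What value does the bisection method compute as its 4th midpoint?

0.125

h(0) = 1 > 0, so the root lies in [0, 1]
h(0.5) = -1.75 < 0, so the root lies in [0, 0.5]
h(0.25) = -0.34375 < 0, so the root lies in [0, 0.25]
h(0.125) = 0.3477 > 0, so the root lies in [0.125, 0.25]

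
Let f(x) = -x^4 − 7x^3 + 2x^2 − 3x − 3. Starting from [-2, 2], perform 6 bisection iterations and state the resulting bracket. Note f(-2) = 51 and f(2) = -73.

x = 0 gives f = -3, negative; keep [-2, 0]
x = -1 gives f = 8, positive; keep [-1, 0]
x = -0.5 gives f = -0.1875, negative; keep [-1, -0.5]
x = -0.75 gives f = 3.0117, positive; keep [-0.75, -0.5]
x = -0.625 gives f = 1.2126, positive; keep [-0.625, -0.5]
x = -0.5625 gives f = 0.466, positive; keep [-0.5625, -0.5]

[-0.5625, -0.5]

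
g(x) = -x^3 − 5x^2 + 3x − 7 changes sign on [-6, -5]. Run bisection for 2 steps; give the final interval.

[-5.75, -5.5]

x = -5.5 gives g = -8.375, negative; keep [-6, -5.5]
x = -5.75 gives g = 0.546875, positive; keep [-5.75, -5.5]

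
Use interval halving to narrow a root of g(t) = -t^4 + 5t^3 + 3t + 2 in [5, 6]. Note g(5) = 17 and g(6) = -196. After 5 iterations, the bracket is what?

m = 5.5, g(m) = -64.6875 (−); new bracket [5, 5.5]
m = 5.25, g(m) = -18.425781 (−); new bracket [5, 5.25]
m = 5.125, g(m) = 0.548584 (+); new bracket [5.125, 5.25]
m = 5.1875, g(m) = -8.6118 (−); new bracket [5.125, 5.1875]
m = 5.15625, g(m) = -3.9514 (−); new bracket [5.125, 5.15625]

[5.125, 5.15625]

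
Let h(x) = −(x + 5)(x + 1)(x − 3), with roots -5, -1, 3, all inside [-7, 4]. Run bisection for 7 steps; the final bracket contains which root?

-5

h(-1.5) = -7.875 < 0, so the root lies in [-7, -1.5]
h(-4.25) = -17.671875 < 0, so the root lies in [-7, -4.25]
h(-5.625) = 24.931641 > 0, so the root lies in [-5.625, -4.25]
h(-4.9375) = -1.9534 < 0, so the root lies in [-5.625, -4.9375]
h(-5.28125) = 9.9715 > 0, so the root lies in [-5.28125, -4.9375]
h(-5.109375) = 3.6449 > 0, so the root lies in [-5.109375, -4.9375]
h(-5.0234375) = 0.7566 > 0, so the root lies in [-5.0234375, -4.9375]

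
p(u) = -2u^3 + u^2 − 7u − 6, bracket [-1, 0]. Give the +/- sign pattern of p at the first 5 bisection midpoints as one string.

u = -0.5 gives p = -2, negative; keep [-1, -0.5]
u = -0.75 gives p = 0.65625, positive; keep [-0.75, -0.5]
u = -0.625 gives p = -0.746094, negative; keep [-0.75, -0.625]
u = -0.6875 gives p = -0.0649, negative; keep [-0.75, -0.6875]
u = -0.71875 gives p = 0.2905, positive; keep [-0.71875, -0.6875]

-+--+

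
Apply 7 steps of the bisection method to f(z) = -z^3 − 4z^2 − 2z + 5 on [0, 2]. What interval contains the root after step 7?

[0.828125, 0.84375]

f(1) = -2 < 0, so the root lies in [0, 1]
f(0.5) = 2.875 > 0, so the root lies in [0.5, 1]
f(0.75) = 0.828125 > 0, so the root lies in [0.75, 1]
f(0.875) = -0.4824 < 0, so the root lies in [0.75, 0.875]
f(0.8125) = 0.198 > 0, so the root lies in [0.8125, 0.875]
f(0.84375) = -0.1358 < 0, so the root lies in [0.8125, 0.84375]
f(0.828125) = 0.0327 > 0, so the root lies in [0.828125, 0.84375]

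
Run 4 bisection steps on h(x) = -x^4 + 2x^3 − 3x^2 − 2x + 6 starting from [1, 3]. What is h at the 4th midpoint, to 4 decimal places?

m = 2, h(m) = -10 (−); new bracket [1, 2]
m = 1.5, h(m) = -2.0625 (−); new bracket [1, 1.5]
m = 1.25, h(m) = 0.277344 (+); new bracket [1.25, 1.5]
m = 1.375, h(m) = -0.7971 (−); new bracket [1.25, 1.375]

-0.7971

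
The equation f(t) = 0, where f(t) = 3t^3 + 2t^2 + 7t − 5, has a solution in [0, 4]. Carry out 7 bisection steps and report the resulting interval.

f(2) = 41 > 0, so the root lies in [0, 2]
f(1) = 7 > 0, so the root lies in [0, 1]
f(0.5) = -0.625 < 0, so the root lies in [0.5, 1]
f(0.75) = 2.6406 > 0, so the root lies in [0.5, 0.75]
f(0.625) = 0.8887 > 0, so the root lies in [0.5, 0.625]
f(0.5625) = 0.1042 > 0, so the root lies in [0.5, 0.5625]
f(0.53125) = -0.267 < 0, so the root lies in [0.53125, 0.5625]

[0.53125, 0.5625]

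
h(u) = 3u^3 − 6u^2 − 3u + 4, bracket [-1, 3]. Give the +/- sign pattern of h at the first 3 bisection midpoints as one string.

--+

m = 1, h(m) = -2 (−); new bracket [1, 3]
m = 2, h(m) = -2 (−); new bracket [2, 3]
m = 2.5, h(m) = 5.875 (+); new bracket [2, 2.5]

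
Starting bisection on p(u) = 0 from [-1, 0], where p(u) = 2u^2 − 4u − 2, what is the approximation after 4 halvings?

-0.4375

m = -0.5, p(m) = 0.5 (+); new bracket [-0.5, 0]
m = -0.25, p(m) = -0.875 (−); new bracket [-0.5, -0.25]
m = -0.375, p(m) = -0.21875 (−); new bracket [-0.5, -0.375]
m = -0.4375, p(m) = 0.1328 (+); new bracket [-0.4375, -0.375]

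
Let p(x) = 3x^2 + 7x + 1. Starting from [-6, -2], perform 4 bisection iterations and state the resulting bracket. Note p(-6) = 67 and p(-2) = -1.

p(-4) = 21 > 0, so the root lies in [-4, -2]
p(-3) = 7 > 0, so the root lies in [-3, -2]
p(-2.5) = 2.25 > 0, so the root lies in [-2.5, -2]
p(-2.25) = 0.4375 > 0, so the root lies in [-2.25, -2]

[-2.25, -2]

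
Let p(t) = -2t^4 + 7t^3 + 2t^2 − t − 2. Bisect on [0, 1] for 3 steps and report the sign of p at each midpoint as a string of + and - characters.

-+-

t = 0.5 gives p = -1.25, negative; keep [0.5, 1]
t = 0.75 gives p = 0.695312, positive; keep [0.5, 0.75]
t = 0.625 gives p = -0.439941, negative; keep [0.625, 0.75]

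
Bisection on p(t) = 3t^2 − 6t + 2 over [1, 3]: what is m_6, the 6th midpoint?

p(2) = 2 > 0, so the root lies in [1, 2]
p(1.5) = -0.25 < 0, so the root lies in [1.5, 2]
p(1.75) = 0.6875 > 0, so the root lies in [1.5, 1.75]
p(1.625) = 0.1719 > 0, so the root lies in [1.5, 1.625]
p(1.5625) = -0.0508 < 0, so the root lies in [1.5625, 1.625]
p(1.59375) = 0.0576 > 0, so the root lies in [1.5625, 1.59375]

1.59375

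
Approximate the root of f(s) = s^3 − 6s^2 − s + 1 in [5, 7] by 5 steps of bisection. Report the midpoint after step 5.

midpoint 6: f = -5 < 0 → [6, 7]
midpoint 6.5: f = 15.625 > 0 → [6, 6.5]
midpoint 6.25: f = 4.515625 > 0 → [6, 6.25]
midpoint 6.125: f = -0.4355 < 0 → [6.125, 6.25]
midpoint 6.1875: f = 1.991 > 0 → [6.125, 6.1875]

6.1875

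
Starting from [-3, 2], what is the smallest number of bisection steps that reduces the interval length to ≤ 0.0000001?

26

Width after n steps is 5/2^n. Need 2^n ≥ 5/0.0000001 = 50000000.
2^25 = 33554432 < 50000000 ≤ 2^26 = 67108864, so n = 26.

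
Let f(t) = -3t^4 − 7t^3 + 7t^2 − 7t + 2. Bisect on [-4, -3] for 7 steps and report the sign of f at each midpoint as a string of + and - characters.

midpoint -3.5: f = -37.8125 < 0 → [-3.5, -3]
midpoint -3.25: f = 4.285156 > 0 → [-3.5, -3.25]
midpoint -3.375: f = -14.776123 < 0 → [-3.375, -3.25]
midpoint -3.3125: f = -4.773 < 0 → [-3.3125, -3.25]
midpoint -3.28125: f = -0.1288 < 0 → [-3.28125, -3.25]
midpoint -3.265625: f = 2.1066 > 0 → [-3.28125, -3.265625]
midpoint -3.2734375: f = 0.9961 > 0 → [-3.28125, -3.2734375]

-+---++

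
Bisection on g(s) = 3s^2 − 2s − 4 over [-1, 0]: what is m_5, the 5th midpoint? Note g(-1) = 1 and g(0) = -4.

s = -0.5 gives g = -2.25, negative; keep [-1, -0.5]
s = -0.75 gives g = -0.8125, negative; keep [-1, -0.75]
s = -0.875 gives g = 0.046875, positive; keep [-0.875, -0.75]
s = -0.8125 gives g = -0.3945, negative; keep [-0.875, -0.8125]
s = -0.84375 gives g = -0.1768, negative; keep [-0.875, -0.84375]

-0.84375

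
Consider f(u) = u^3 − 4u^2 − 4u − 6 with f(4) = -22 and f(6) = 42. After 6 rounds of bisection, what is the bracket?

[5.03125, 5.0625]

midpoint 5: f = -1 < 0 → [5, 6]
midpoint 5.5: f = 17.375 > 0 → [5, 5.5]
midpoint 5.25: f = 7.453125 > 0 → [5, 5.25]
midpoint 5.125: f = 3.0488 > 0 → [5, 5.125]
midpoint 5.0625: f = 0.9807 > 0 → [5, 5.0625]
midpoint 5.03125: f = -0.0205 < 0 → [5.03125, 5.0625]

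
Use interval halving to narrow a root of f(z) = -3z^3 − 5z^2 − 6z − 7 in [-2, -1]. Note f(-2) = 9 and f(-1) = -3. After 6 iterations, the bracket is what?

[-1.421875, -1.40625]

z = -1.5 gives f = 0.875, positive; keep [-1.5, -1]
z = -1.25 gives f = -1.453125, negative; keep [-1.5, -1.25]
z = -1.375 gives f = -0.404297, negative; keep [-1.5, -1.375]
z = -1.4375 gives f = 0.2043, positive; keep [-1.4375, -1.375]
z = -1.40625 gives f = -0.1075, negative; keep [-1.4375, -1.40625]
z = -1.421875 gives f = 0.0465, positive; keep [-1.421875, -1.40625]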